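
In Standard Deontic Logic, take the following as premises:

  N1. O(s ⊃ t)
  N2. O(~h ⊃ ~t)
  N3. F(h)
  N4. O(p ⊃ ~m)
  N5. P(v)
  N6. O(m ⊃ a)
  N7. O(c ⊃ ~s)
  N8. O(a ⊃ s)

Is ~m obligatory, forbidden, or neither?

Obligatory

Premise 3 is F(h), i.e. O(~h).
With premise 2, O(~h ⊃ ~t), the K-axiom yields O(~t).
Premise 1, O(s ⊃ t), contraposes to O(~t ⊃ ~s); with O(~t) we get O(~s).
The contrapositive of premise 8 (O(a ⊃ s)) is O(~s ⊃ ~a), and O(~s) is already established, so O(~a).
Premise 6, O(m ⊃ a), contraposes to O(~a ⊃ ~m); with O(~a) we get O(~m).
Premises 4, 5, 7 do not contribute to this derivation.
Hence ~m is obligatory.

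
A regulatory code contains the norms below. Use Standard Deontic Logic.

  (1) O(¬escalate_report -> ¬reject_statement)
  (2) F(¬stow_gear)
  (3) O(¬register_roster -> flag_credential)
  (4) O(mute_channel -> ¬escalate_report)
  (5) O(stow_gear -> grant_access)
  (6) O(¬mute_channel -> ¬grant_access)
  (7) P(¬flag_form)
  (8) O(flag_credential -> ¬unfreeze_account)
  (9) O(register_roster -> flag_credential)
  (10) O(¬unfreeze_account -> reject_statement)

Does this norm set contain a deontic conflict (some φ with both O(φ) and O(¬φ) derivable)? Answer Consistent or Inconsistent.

Inconsistent

By case analysis on ¬register_roster: premise 3 gives O(¬register_roster -> flag_credential) and premise 9 gives O(register_roster -> flag_credential), so O(flag_credential) either way.
With premise 8, O(flag_credential -> ¬unfreeze_account), the K-axiom yields O(¬unfreeze_account).
With premise 10, O(¬unfreeze_account -> reject_statement), the K-axiom yields O(reject_statement).
The contrapositive of premise 1 (O(¬escalate_report -> ¬reject_statement)) is O(reject_statement -> escalate_report), and O(reject_statement) is already established, so O(escalate_report).
Premise 4 is O(mute_channel -> ¬escalate_report); contrapositively O(escalate_report -> ¬mute_channel). Since O(escalate_report) holds, K gives O(¬mute_channel).
Applying K to premise 6 (O(¬mute_channel -> ¬grant_access)) and O(¬mute_channel) yields O(¬grant_access).
Premise 5, O(stow_gear -> grant_access), contraposes to O(¬grant_access -> ¬stow_gear); with O(¬grant_access) we get O(¬stow_gear).
Yet premise 2 is F(¬stow_gear), i.e. O(stow_gear).
We now have both O(¬stow_gear) and O(stow_gear) — stow_gear is simultaneously obligatory and forbidden, violating the D-axiom.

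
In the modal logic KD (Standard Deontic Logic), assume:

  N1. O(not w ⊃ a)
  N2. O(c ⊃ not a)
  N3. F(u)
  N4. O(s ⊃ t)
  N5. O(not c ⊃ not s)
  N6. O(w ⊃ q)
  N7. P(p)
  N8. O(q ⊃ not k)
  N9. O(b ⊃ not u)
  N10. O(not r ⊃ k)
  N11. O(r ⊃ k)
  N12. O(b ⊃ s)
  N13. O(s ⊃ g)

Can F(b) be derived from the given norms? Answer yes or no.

Yes

By case analysis on r: premise 11 gives O(r ⊃ k) and premise 10 gives O(not r ⊃ k), so O(k) either way.
The contrapositive of premise 8 (O(q ⊃ not k)) is O(k ⊃ not q), and O(k) is already established, so O(not q).
The contrapositive of premise 6 (O(w ⊃ q)) is O(not q ⊃ not w), and O(not q) is already established, so O(not w).
Premise 1 is O(not w ⊃ a); since O(not w), deontic closure gives O(a).
Premise 2 is O(c ⊃ not a); contrapositively O(a ⊃ not c). Since O(a) holds, K gives O(not c).
Premise 5 is O(not c ⊃ not s); since O(not c), deontic closure gives O(not s).
Premise 12 is O(b ⊃ s); contrapositively O(not s ⊃ not b). Since O(not s) holds, K gives O(not b).
Premises 3, 4, 7, 9, 13 do not contribute to this derivation.
So O(not b) holds, i.e. F(b). The claim follows.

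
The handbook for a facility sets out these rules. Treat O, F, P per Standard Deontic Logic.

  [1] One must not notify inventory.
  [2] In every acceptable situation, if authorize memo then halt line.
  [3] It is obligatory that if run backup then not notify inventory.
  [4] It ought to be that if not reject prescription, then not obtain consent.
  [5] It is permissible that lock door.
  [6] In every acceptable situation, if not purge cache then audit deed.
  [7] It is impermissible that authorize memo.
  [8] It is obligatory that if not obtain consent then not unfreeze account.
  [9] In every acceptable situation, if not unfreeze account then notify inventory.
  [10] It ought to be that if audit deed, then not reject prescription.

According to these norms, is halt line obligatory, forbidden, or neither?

Neither

Premise 2 is O(authorize_memo → halt_line), but O(authorize_memo) is not derivable from the premises, so it does not yield O(halt_line).
No premise or chain of K-axiom applications forces O(halt_line), and none forces O(¬halt_line). So halt_line is neither obligatory nor forbidden under these norms.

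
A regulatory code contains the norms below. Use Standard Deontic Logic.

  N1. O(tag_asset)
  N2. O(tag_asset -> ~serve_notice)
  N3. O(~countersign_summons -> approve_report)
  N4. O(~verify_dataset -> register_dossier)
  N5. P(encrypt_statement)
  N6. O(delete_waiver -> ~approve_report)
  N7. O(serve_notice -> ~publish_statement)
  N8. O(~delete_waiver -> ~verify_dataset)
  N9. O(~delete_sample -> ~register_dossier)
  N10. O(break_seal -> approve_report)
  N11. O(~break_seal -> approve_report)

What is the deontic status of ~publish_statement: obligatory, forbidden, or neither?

Premise 7 is O(serve_notice -> ~publish_statement), but O(serve_notice) is not derivable from the premises, so it does not yield O(~publish_statement).
No premise or chain of K-axiom applications forces O(~publish_statement), and none forces O(publish_statement). So ~publish_statement is neither obligatory nor forbidden under these norms.

Neither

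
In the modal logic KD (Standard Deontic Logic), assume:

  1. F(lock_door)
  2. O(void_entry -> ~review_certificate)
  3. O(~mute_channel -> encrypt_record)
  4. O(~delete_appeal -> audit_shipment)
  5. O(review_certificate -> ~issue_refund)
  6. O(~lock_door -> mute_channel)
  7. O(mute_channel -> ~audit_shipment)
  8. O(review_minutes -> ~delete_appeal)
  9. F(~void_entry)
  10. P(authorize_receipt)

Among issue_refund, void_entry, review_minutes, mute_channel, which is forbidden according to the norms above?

review_minutes

Premise 1 is F(lock_door), i.e. O(~lock_door).
Applying K to premise 6 (O(~lock_door -> mute_channel)) and O(~lock_door) yields O(mute_channel).
With premise 7, O(mute_channel -> ~audit_shipment), the K-axiom yields O(~audit_shipment).
Premise 4, O(~delete_appeal -> audit_shipment), contraposes to O(~audit_shipment -> delete_appeal); with O(~audit_shipment) we get O(delete_appeal).
Premise 8 is O(review_minutes -> ~delete_appeal); contrapositively O(delete_appeal -> ~review_minutes). Since O(delete_appeal) holds, K gives O(~review_minutes).
So O(~review_minutes) holds, i.e. review_minutes is forbidden. None of the other listed options is forbidden under the premises.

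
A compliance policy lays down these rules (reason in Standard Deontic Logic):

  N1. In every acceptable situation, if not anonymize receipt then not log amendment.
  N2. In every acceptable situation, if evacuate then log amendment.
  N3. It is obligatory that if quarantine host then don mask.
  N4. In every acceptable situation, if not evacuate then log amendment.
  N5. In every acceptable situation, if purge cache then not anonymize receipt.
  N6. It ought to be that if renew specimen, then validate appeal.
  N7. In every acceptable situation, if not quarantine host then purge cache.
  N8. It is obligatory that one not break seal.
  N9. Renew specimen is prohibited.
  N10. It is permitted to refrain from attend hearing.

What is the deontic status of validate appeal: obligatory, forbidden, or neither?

Premise 6 is O(renew_specimen → validate_appeal), but O(renew_specimen) is not derivable from the premises, so it does not yield O(validate_appeal).
No premise or chain of K-axiom applications forces O(validate_appeal), and none forces O(¬validate_appeal). So validate_appeal is neither obligatory nor forbidden under these norms.

Neither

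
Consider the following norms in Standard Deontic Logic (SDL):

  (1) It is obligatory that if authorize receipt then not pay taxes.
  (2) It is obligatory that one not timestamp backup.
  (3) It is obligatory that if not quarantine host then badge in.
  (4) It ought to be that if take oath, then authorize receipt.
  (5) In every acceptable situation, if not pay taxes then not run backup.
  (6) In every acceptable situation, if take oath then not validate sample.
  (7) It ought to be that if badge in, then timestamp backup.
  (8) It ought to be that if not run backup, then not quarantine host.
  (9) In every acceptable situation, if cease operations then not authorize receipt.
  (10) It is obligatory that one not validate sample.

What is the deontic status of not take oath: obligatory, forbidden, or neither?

Obligatory

Premise 2 gives O(¬timestamp_backup).
The contrapositive of premise 7 (O(badge_in → timestamp_backup)) is O(¬timestamp_backup → ¬badge_in), and O(¬timestamp_backup) is already established, so O(¬badge_in).
Premise 3 is O(¬quarantine_host → badge_in); contrapositively O(¬badge_in → quarantine_host). Since O(¬badge_in) holds, K gives O(quarantine_host).
The contrapositive of premise 8 (O(¬run_backup → ¬quarantine_host)) is O(quarantine_host → run_backup), and O(quarantine_host) is already established, so O(run_backup).
Premise 5 is O(¬pay_taxes → ¬run_backup); contrapositively O(run_backup → pay_taxes). Since O(run_backup) holds, K gives O(pay_taxes).
Premise 1, O(authorize_receipt → ¬pay_taxes), contraposes to O(pay_taxes → ¬authorize_receipt); with O(pay_taxes) we get O(¬authorize_receipt).
The contrapositive of premise 4 (O(take_oath → authorize_receipt)) is O(¬authorize_receipt → ¬take_oath), and O(¬authorize_receipt) is already established, so O(¬take_oath).
Premises 6, 9, 10 do not contribute to this derivation.
Hence ¬take_oath is obligatory.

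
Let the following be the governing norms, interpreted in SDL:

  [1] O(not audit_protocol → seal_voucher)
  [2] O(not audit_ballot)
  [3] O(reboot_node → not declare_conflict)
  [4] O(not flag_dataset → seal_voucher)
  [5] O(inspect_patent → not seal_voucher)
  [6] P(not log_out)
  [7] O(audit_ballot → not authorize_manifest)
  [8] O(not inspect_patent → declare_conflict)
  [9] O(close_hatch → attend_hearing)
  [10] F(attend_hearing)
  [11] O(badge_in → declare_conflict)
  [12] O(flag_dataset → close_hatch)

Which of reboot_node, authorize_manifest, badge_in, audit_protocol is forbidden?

reboot_node

Premise 10 is F(attend_hearing), i.e. O(not attend_hearing).
The contrapositive of premise 9 (O(close_hatch → attend_hearing)) is O(not attend_hearing → not close_hatch), and O(not attend_hearing) is already established, so O(not close_hatch).
Premise 12 is O(flag_dataset → close_hatch); contrapositively O(not close_hatch → not flag_dataset). Since O(not close_hatch) holds, K gives O(not flag_dataset).
Premise 4 is O(not flag_dataset → seal_voucher); since O(not flag_dataset), deontic closure gives O(seal_voucher).
Premise 5, O(inspect_patent → not seal_voucher), contraposes to O(seal_voucher → not inspect_patent); with O(seal_voucher) we get O(not inspect_patent).
From O(not inspect_patent) and premise 8, O(not inspect_patent → declare_conflict), we obtain O(declare_conflict).
Premise 3, O(reboot_node → not declare_conflict), contraposes to O(declare_conflict → not reboot_node); with O(declare_conflict) we get O(not reboot_node).
So O(not reboot_node) holds, i.e. reboot_node is forbidden. None of the other listed options is forbidden under the premises.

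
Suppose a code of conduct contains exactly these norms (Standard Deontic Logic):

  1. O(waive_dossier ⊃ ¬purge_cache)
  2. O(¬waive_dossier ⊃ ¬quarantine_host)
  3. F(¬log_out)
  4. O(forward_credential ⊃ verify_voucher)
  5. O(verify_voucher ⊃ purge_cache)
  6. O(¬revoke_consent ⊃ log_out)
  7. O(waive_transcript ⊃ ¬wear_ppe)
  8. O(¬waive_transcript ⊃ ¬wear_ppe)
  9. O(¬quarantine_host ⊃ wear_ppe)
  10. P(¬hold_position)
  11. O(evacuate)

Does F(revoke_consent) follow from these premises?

No

Premise 6 is O(¬revoke_consent ⊃ log_out); even if O(log_out) held, inferring O(¬revoke_consent) would be affirming the consequent — invalid.
No other premise forces O(¬revoke_consent). An ideal world satisfying every premise can still have revoke_consent true, so F(revoke_consent) is not derivable.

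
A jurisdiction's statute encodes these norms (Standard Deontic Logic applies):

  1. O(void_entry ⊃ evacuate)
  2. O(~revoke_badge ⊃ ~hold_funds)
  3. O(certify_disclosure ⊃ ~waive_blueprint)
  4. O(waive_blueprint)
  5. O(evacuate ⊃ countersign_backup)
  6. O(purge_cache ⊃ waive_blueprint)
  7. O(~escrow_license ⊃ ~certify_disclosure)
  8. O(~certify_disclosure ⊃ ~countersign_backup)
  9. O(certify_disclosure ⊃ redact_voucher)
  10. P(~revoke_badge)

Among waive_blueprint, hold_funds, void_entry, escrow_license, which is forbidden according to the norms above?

From premise 4 we have O(waive_blueprint).
The contrapositive of premise 3 (O(certify_disclosure ⊃ ~waive_blueprint)) is O(waive_blueprint ⊃ ~certify_disclosure), and O(waive_blueprint) is already established, so O(~certify_disclosure).
From O(~certify_disclosure) and premise 8, O(~certify_disclosure ⊃ ~countersign_backup), we obtain O(~countersign_backup).
Premise 5 is O(evacuate ⊃ countersign_backup); contrapositively O(~countersign_backup ⊃ ~evacuate). Since O(~countersign_backup) holds, K gives O(~evacuate).
The contrapositive of premise 1 (O(void_entry ⊃ evacuate)) is O(~evacuate ⊃ ~void_entry), and O(~evacuate) is already established, so O(~void_entry).
So O(~void_entry) holds, i.e. void_entry is forbidden. None of the other listed options is forbidden under the premises.

void_entry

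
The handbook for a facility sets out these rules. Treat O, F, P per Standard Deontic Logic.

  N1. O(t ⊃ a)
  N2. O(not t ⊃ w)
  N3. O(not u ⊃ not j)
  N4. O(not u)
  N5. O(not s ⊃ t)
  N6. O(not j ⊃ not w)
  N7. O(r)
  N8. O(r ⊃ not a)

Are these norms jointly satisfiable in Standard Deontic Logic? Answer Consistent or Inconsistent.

Premise 4 states O(not u) outright.
Applying K to premise 3 (O(not u ⊃ not j)) and O(not u) yields O(not j).
Applying K to premise 6 (O(not j ⊃ not w)) and O(not j) yields O(not w).
The contrapositive of premise 2 (O(not t ⊃ w)) is O(not w ⊃ t), and O(not w) is already established, so O(t).
Applying K to premise 1 (O(t ⊃ a)) and O(t) yields O(a).
Premise 8 is O(r ⊃ not a); contrapositively O(a ⊃ not r). Since O(a) holds, K gives O(not r).
However, premise 7 gives O(r).
We now have both O(not r) and O(r) — r is simultaneously obligatory and forbidden, violating the D-axiom.

Inconsistent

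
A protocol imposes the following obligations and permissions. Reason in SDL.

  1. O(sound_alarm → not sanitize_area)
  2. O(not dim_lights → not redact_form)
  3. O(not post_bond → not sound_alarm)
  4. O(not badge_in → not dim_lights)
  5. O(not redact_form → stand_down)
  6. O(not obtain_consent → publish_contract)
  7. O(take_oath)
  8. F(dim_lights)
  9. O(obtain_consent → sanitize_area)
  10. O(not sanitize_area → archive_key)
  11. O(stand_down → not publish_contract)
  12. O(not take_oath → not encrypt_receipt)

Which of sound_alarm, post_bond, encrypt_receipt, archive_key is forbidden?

Premise 8, F(dim_lights), is equivalent to O(not dim_lights).
From O(not dim_lights) and premise 2, O(not dim_lights → not redact_form), we obtain O(not redact_form).
With premise 5, O(not redact_form → stand_down), the K-axiom yields O(stand_down).
Premise 11 is O(stand_down → not publish_contract); since O(stand_down), deontic closure gives O(not publish_contract).
Premise 6 is O(not obtain_consent → publish_contract); contrapositively O(not publish_contract → obtain_consent). Since O(not publish_contract) holds, K gives O(obtain_consent).
With premise 9, O(obtain_consent → sanitize_area), the K-axiom yields O(sanitize_area).
The contrapositive of premise 1 (O(sound_alarm → not sanitize_area)) is O(sanitize_area → not sound_alarm), and O(sanitize_area) is already established, so O(not sound_alarm).
So O(not sound_alarm) holds, i.e. sound_alarm is forbidden. None of the other listed options is forbidden under the premises.

sound_alarm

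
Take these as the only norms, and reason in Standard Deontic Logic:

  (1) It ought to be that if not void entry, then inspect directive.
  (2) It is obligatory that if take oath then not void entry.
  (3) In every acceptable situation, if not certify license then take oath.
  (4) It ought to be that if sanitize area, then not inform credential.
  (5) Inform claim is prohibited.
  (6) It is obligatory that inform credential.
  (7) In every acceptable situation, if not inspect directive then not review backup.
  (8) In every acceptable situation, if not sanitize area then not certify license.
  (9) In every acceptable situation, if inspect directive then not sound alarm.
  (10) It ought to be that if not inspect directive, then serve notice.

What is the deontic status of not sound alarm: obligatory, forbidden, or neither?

Obligatory

Premise 6 states O(inform_credential) outright.
Premise 4, O(sanitize_area → ¬inform_credential), contraposes to O(inform_credential → ¬sanitize_area); with O(inform_credential) we get O(¬sanitize_area).
With premise 8, O(¬sanitize_area → ¬certify_license), the K-axiom yields O(¬certify_license).
From O(¬certify_license) and premise 3, O(¬certify_license → take_oath), we obtain O(take_oath).
Applying K to premise 2 (O(take_oath → ¬void_entry)) and O(take_oath) yields O(¬void_entry).
Applying K to premise 1 (O(¬void_entry → inspect_directive)) and O(¬void_entry) yields O(inspect_directive).
Applying K to premise 9 (O(inspect_directive → ¬sound_alarm)) and O(inspect_directive) yields O(¬sound_alarm).
Premises 5, 7, 10 do not contribute to this derivation.
Hence ¬sound_alarm is obligatory.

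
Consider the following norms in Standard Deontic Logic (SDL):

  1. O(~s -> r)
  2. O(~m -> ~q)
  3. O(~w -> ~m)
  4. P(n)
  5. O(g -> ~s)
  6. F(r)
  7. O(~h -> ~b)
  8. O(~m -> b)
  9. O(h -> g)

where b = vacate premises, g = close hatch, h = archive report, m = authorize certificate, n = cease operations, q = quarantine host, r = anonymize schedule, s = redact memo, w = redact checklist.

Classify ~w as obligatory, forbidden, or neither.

Forbidden

Premise 6 is F(r), i.e. O(~r).
Premise 1, O(~s -> r), contraposes to O(~r -> s); with O(~r) we get O(s).
The contrapositive of premise 5 (O(g -> ~s)) is O(s -> ~g), and O(s) is already established, so O(~g).
Premise 9, O(h -> g), contraposes to O(~g -> ~h); with O(~g) we get O(~h).
Premise 7 is O(~h -> ~b); since O(~h), deontic closure gives O(~b).
The contrapositive of premise 8 (O(~m -> b)) is O(~b -> m), and O(~b) is already established, so O(m).
Premise 3 is O(~w -> ~m); contrapositively O(m -> w). Since O(m) holds, K gives O(w).
Premises 2, 4 do not contribute to this derivation.
Thus O(w), which is F(~w): ~w is forbidden.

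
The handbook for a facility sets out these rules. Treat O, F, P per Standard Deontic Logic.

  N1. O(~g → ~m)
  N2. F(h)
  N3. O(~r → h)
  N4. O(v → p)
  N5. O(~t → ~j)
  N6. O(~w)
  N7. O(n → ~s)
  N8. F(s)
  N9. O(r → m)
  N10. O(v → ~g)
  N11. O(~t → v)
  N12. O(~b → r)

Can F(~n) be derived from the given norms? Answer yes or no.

Premise 7 is O(n → ~s); even if O(~s) held, inferring O(n) would be affirming the consequent — invalid.
No other premise forces O(n). An ideal world satisfying every premise can still have ~n true, so F(~n) is not derivable.

No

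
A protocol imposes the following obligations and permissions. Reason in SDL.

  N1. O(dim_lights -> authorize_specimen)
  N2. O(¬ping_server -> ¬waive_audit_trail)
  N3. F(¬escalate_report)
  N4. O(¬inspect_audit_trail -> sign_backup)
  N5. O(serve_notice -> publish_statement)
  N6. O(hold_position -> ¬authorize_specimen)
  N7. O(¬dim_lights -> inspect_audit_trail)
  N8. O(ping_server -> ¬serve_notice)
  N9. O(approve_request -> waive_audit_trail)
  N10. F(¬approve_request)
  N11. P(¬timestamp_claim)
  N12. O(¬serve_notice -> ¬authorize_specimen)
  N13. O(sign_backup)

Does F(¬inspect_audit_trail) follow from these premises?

Yes

Premise 10 is F(¬approve_request), i.e. O(approve_request).
From O(approve_request) and premise 9, O(approve_request -> waive_audit_trail), we obtain O(waive_audit_trail).
Premise 2, O(¬ping_server -> ¬waive_audit_trail), contraposes to O(waive_audit_trail -> ping_server); with O(waive_audit_trail) we get O(ping_server).
Applying K to premise 8 (O(ping_server -> ¬serve_notice)) and O(ping_server) yields O(¬serve_notice).
Premise 12 is O(¬serve_notice -> ¬authorize_specimen); since O(¬serve_notice), deontic closure gives O(¬authorize_specimen).
Premise 1 is O(dim_lights -> authorize_specimen); contrapositively O(¬authorize_specimen -> ¬dim_lights). Since O(¬authorize_specimen) holds, K gives O(¬dim_lights).
Premise 7 is O(¬dim_lights -> inspect_audit_trail); since O(¬dim_lights), deontic closure gives O(inspect_audit_trail).
Premises 3, 4, 5, 6, 11, 13 do not contribute to this derivation.
So O(inspect_audit_trail) holds, i.e. F(¬inspect_audit_trail). The claim follows.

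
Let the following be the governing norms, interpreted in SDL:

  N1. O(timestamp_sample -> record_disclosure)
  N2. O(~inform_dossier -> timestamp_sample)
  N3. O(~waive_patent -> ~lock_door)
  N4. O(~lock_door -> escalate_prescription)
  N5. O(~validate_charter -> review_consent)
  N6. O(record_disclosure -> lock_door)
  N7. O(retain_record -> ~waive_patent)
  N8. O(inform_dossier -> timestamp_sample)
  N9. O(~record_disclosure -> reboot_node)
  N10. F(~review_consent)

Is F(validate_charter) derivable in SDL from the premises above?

Premise 5 is O(~validate_charter -> review_consent); even if O(review_consent) held, inferring O(~validate_charter) would be affirming the consequent — invalid.
No other premise forces O(~validate_charter). An ideal world satisfying every premise can still have validate_charter true, so F(validate_charter) is not derivable.

No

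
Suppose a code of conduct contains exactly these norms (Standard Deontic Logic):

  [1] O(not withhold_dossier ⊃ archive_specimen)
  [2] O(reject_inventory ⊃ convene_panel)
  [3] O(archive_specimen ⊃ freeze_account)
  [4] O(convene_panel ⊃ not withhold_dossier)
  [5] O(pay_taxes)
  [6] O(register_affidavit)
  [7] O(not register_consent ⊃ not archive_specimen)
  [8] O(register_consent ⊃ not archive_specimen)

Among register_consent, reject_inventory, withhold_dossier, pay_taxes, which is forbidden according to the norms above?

reject_inventory

Premises 7 and 8 are O(not register_consent ⊃ not archive_specimen) and O(register_consent ⊃ not archive_specimen); every ideal world satisfies not register_consent or register_consent, so in either case not archive_specimen holds — hence O(not archive_specimen).
The contrapositive of premise 1 (O(not withhold_dossier ⊃ archive_specimen)) is O(not archive_specimen ⊃ withhold_dossier), and O(not archive_specimen) is already established, so O(withhold_dossier).
Premise 4, O(convene_panel ⊃ not withhold_dossier), contraposes to O(withhold_dossier ⊃ not convene_panel); with O(withhold_dossier) we get O(not convene_panel).
Premise 2, O(reject_inventory ⊃ convene_panel), contraposes to O(not convene_panel ⊃ not reject_inventory); with O(not convene_panel) we get O(not reject_inventory).
So O(not reject_inventory) holds, i.e. reject_inventory is forbidden. None of the other listed options is forbidden under the premises.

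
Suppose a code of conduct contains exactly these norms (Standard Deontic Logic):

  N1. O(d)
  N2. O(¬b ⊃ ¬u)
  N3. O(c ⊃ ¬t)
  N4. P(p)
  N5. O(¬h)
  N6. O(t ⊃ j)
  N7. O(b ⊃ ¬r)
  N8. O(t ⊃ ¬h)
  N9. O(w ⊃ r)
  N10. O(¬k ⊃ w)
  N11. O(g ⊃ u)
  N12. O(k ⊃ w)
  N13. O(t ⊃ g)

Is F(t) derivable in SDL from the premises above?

Premises 12 and 10 are O(k ⊃ w) and O(¬k ⊃ w); every ideal world satisfies k or ¬k, so in either case w holds — hence O(w).
With premise 9, O(w ⊃ r), the K-axiom yields O(r).
Premise 7, O(b ⊃ ¬r), contraposes to O(r ⊃ ¬b); with O(r) we get O(¬b).
Applying K to premise 2 (O(¬b ⊃ ¬u)) and O(¬b) yields O(¬u).
Premise 11 is O(g ⊃ u); contrapositively O(¬u ⊃ ¬g). Since O(¬u) holds, K gives O(¬g).
Premise 13 is O(t ⊃ g); contrapositively O(¬g ⊃ ¬t). Since O(¬g) holds, K gives O(¬t).
Premises 1, 3, 4, 5, 6, 8 do not contribute to this derivation.
So O(¬t) holds, i.e. F(t). The claim follows.

Yes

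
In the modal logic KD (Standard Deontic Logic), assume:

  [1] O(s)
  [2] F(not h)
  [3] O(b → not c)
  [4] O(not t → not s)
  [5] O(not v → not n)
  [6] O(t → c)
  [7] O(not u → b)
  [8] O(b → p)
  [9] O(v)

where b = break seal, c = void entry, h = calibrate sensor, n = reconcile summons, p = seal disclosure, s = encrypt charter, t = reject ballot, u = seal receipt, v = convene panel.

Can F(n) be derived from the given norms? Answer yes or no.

No

Premise 5 is O(not v → not n), but O(not v) is not derivable from the premises, so it does not yield O(not n).
No other premise forces O(not n). An ideal world satisfying every premise can still have n true, so F(n) is not derivable.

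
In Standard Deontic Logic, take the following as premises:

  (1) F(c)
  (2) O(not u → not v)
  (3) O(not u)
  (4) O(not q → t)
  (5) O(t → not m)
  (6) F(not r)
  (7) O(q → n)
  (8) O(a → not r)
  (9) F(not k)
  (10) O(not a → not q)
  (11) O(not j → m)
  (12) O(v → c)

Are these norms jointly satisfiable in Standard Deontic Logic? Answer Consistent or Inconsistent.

Consistent

Premise 12 is O(v → c), but O(v) is not derivable from the premises, so it does not yield O(c).
So O(c) is not derivable, and the apparent clash with O(not c) does not arise.
A world satisfying every obligation exists (e.g. a=false, c=false, j=true, k=true, m=false, n=false, q=false, r=true, t=true, u=false, v=false); no atom is both obligatory and forbidden, so the set is consistent.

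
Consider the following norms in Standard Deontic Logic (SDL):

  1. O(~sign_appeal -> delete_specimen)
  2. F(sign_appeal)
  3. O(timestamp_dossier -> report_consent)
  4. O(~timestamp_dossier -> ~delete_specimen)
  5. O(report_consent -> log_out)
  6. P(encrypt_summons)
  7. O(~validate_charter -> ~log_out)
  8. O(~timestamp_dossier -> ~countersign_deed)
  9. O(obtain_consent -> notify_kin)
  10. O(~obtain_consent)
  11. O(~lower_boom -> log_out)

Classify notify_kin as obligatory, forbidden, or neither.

Neither

Premise 9 is O(obtain_consent -> notify_kin), but O(obtain_consent) is not derivable from the premises, so it does not yield O(notify_kin).
No premise or chain of K-axiom applications forces O(notify_kin), and none forces O(~notify_kin). So notify_kin is neither obligatory nor forbidden under these norms.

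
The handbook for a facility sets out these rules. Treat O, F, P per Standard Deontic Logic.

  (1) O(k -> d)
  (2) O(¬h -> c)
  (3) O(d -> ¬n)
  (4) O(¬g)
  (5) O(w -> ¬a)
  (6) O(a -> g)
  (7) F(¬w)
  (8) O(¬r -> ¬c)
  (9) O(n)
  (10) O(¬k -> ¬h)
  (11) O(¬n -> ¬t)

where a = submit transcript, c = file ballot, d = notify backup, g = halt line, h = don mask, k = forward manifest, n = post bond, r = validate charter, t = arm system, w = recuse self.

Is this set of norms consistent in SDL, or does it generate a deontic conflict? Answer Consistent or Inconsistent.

Premise 6 is O(a -> g), but O(a) is not derivable from the premises, so it does not yield O(g).
So O(g) is not derivable, and the apparent clash with O(¬g) does not arise.
A world satisfying every obligation exists (e.g. a=false, c=true, d=false, g=false, h=false, k=false, n=true, r=true, t=false, w=true); no atom is both obligatory and forbidden, so the set is consistent.

Consistent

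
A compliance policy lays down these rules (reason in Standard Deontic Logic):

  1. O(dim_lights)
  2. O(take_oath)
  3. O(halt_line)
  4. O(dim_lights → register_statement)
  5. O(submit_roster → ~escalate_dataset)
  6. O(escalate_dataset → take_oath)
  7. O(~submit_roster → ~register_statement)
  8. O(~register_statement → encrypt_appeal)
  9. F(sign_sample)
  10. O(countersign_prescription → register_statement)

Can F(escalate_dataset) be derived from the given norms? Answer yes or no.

Yes

Premise 1 gives O(dim_lights).
Applying K to premise 4 (O(dim_lights → register_statement)) and O(dim_lights) yields O(register_statement).
Premise 7, O(~submit_roster → ~register_statement), contraposes to O(register_statement → submit_roster); with O(register_statement) we get O(submit_roster).
Applying K to premise 5 (O(submit_roster → ~escalate_dataset)) and O(submit_roster) yields O(~escalate_dataset).
Premises 2, 3, 6, 8, 9, 10 do not contribute to this derivation.
So O(~escalate_dataset) holds, i.e. F(escalate_dataset). The claim follows.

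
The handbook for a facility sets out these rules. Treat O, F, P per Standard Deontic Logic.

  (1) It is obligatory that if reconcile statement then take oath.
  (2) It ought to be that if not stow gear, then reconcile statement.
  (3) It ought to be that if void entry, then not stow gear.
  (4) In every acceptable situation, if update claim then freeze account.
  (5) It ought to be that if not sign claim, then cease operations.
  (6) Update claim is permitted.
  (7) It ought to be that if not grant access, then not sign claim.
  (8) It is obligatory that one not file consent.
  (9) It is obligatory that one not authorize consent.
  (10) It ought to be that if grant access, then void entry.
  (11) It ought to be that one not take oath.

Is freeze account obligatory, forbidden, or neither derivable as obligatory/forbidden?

Premise 4 is O(update_claim → freeze_account), but O(update_claim) is not derivable from the premises (the permission P(update_claim) asserts only ¬O(¬update_claim), not O(update_claim)), so it does not yield O(freeze_account).
No premise or chain of K-axiom applications forces O(freeze_account), and none forces O(¬freeze_account). So freeze_account is neither obligatory nor forbidden under these norms.

Neither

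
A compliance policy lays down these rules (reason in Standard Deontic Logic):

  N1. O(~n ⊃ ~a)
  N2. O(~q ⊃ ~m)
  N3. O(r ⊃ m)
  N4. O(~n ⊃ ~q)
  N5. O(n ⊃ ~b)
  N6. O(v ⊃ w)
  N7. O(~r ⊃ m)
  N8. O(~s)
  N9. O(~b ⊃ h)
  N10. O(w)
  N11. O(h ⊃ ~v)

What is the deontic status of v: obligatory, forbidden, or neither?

Premises 3 and 7 are O(r ⊃ m) and O(~r ⊃ m); every ideal world satisfies r or ~r, so in either case m holds — hence O(m).
Premise 2, O(~q ⊃ ~m), contraposes to O(m ⊃ q); with O(m) we get O(q).
Premise 4, O(~n ⊃ ~q), contraposes to O(q ⊃ n); with O(q) we get O(n).
From O(n) and premise 5, O(n ⊃ ~b), we obtain O(~b).
With premise 9, O(~b ⊃ h), the K-axiom yields O(h).
With premise 11, O(h ⊃ ~v), the K-axiom yields O(~v).
Premises 1, 6, 8, 10 do not contribute to this derivation.
Thus O(~v), which is F(v): v is forbidden.

Forbidden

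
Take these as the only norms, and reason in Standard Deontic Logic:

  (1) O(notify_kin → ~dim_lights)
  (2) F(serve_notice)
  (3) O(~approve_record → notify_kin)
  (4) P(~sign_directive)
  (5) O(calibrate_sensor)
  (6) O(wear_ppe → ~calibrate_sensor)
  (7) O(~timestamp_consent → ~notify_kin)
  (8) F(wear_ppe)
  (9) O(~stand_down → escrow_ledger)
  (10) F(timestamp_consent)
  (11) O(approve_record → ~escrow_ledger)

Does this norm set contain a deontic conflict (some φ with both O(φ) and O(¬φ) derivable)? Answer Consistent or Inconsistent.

Premise 6 is O(wear_ppe → ~calibrate_sensor), but O(wear_ppe) is not derivable from the premises, so it does not yield O(~calibrate_sensor).
So O(~calibrate_sensor) is not derivable, and the apparent clash with O(calibrate_sensor) does not arise.
A world satisfying every obligation exists (e.g. approve_record=true, calibrate_sensor=true, dim_lights=false, escrow_ledger=false, notify_kin=false, serve_notice=false, sign_directive=false, stand_down=true, timestamp_consent=false, wear_ppe=false); no atom is both obligatory and forbidden, so the set is consistent.

Consistent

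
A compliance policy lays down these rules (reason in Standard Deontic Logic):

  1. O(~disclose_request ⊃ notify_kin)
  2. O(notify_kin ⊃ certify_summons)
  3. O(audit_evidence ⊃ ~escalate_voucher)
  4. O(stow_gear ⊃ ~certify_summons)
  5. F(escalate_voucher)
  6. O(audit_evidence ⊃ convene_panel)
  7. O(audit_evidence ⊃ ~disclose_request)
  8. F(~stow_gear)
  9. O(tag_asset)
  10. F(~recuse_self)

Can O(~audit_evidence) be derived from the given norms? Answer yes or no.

Premise 8 is F(~stow_gear), i.e. O(stow_gear).
Applying K to premise 4 (O(stow_gear ⊃ ~certify_summons)) and O(stow_gear) yields O(~certify_summons).
Premise 2 is O(notify_kin ⊃ certify_summons); contrapositively O(~certify_summons ⊃ ~notify_kin). Since O(~certify_summons) holds, K gives O(~notify_kin).
Premise 1 is O(~disclose_request ⊃ notify_kin); contrapositively O(~notify_kin ⊃ disclose_request). Since O(~notify_kin) holds, K gives O(disclose_request).
Premise 7, O(audit_evidence ⊃ ~disclose_request), contraposes to O(disclose_request ⊃ ~audit_evidence); with O(disclose_request) we get O(~audit_evidence).
Premises 3, 5, 6, 9, 10 do not contribute to this derivation.
So O(~audit_evidence) follows.

Yes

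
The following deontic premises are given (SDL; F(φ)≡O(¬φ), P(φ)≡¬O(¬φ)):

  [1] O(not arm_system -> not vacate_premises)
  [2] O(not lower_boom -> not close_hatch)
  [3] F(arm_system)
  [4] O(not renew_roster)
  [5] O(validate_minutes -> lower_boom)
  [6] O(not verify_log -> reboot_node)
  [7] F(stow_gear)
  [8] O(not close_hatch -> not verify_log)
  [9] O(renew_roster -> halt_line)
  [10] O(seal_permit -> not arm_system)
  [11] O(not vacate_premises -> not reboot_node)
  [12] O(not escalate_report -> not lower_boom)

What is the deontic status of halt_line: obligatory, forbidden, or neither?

Neither

Premise 9 is O(renew_roster -> halt_line), but O(renew_roster) is not derivable from the premises, so it does not yield O(halt_line).
No premise or chain of K-axiom applications forces O(halt_line), and none forces O(not halt_line). So halt_line is neither obligatory nor forbidden under these norms.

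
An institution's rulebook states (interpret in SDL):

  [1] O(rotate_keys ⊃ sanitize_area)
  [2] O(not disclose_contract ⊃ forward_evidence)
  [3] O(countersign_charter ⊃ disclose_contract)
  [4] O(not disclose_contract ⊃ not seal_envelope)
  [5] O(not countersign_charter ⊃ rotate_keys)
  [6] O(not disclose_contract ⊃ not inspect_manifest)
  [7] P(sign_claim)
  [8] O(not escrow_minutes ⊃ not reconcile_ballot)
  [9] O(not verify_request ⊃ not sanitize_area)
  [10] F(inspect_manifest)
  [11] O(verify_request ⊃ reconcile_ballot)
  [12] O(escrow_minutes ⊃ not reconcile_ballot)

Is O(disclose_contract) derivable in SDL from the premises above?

Yes

Premises 12 and 8 cover both cases: O(escrow_minutes ⊃ not reconcile_ballot) and O(not escrow_minutes ⊃ not reconcile_ballot). Since escrow_minutes ∨ not escrow_minutes is a tautology, O(not reconcile_ballot) follows.
Premise 11 is O(verify_request ⊃ reconcile_ballot); contrapositively O(not reconcile_ballot ⊃ not verify_request). Since O(not reconcile_ballot) holds, K gives O(not verify_request).
Applying K to premise 9 (O(not verify_request ⊃ not sanitize_area)) and O(not verify_request) yields O(not sanitize_area).
Premise 1 is O(rotate_keys ⊃ sanitize_area); contrapositively O(not sanitize_area ⊃ not rotate_keys). Since O(not sanitize_area) holds, K gives O(not rotate_keys).
Premise 5 is O(not countersign_charter ⊃ rotate_keys); contrapositively O(not rotate_keys ⊃ countersign_charter). Since O(not rotate_keys) holds, K gives O(countersign_charter).
With premise 3, O(countersign_charter ⊃ disclose_contract), the K-axiom yields O(disclose_contract).
Premises 2, 4, 6, 7, 10 do not contribute to this derivation.
So O(disclose_contract) follows.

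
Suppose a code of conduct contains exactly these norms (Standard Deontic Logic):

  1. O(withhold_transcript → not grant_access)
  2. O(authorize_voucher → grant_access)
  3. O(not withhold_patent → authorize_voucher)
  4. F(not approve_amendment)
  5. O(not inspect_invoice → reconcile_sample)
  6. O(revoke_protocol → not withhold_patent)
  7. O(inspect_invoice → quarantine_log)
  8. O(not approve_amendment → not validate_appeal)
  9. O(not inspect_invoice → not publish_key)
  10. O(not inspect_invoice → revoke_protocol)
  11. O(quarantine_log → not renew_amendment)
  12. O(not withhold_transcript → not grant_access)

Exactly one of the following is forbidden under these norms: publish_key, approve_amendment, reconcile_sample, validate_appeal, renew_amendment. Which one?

renew_amendment

By case analysis on withhold_transcript: premise 1 gives O(withhold_transcript → not grant_access) and premise 12 gives O(not withhold_transcript → not grant_access), so O(not grant_access) either way.
The contrapositive of premise 2 (O(authorize_voucher → grant_access)) is O(not grant_access → not authorize_voucher), and O(not grant_access) is already established, so O(not authorize_voucher).
Premise 3, O(not withhold_patent → authorize_voucher), contraposes to O(not authorize_voucher → withhold_patent); with O(not authorize_voucher) we get O(withhold_patent).
The contrapositive of premise 6 (O(revoke_protocol → not withhold_patent)) is O(withhold_patent → not revoke_protocol), and O(withhold_patent) is already established, so O(not revoke_protocol).
Premise 10 is O(not inspect_invoice → revoke_protocol); contrapositively O(not revoke_protocol → inspect_invoice). Since O(not revoke_protocol) holds, K gives O(inspect_invoice).
With premise 7, O(inspect_invoice → quarantine_log), the K-axiom yields O(quarantine_log).
From O(quarantine_log) and premise 11, O(quarantine_log → not renew_amendment), we obtain O(not renew_amendment).
So O(not renew_amendment) holds, i.e. renew_amendment is forbidden. None of the other listed options is forbidden under the premises.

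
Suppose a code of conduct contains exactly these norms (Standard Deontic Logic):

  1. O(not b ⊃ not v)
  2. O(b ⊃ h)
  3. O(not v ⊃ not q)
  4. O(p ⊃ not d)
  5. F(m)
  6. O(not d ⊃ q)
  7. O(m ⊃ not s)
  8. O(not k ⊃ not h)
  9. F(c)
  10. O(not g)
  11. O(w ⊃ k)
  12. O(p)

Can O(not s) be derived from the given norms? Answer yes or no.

Premise 7 is O(m ⊃ not s), but O(m) is not derivable from the premises, so it does not yield O(not s).
No other premise forces O(not s). An ideal world satisfying every premise can still have not s false, so O(not s) is not derivable.

No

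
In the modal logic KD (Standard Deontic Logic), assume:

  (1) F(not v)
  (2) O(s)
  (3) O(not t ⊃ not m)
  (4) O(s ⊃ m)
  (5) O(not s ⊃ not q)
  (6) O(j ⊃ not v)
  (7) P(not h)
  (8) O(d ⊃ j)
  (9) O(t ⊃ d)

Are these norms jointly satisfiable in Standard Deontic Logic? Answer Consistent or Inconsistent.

Inconsistent

Premise 2 gives O(s).
With premise 4, O(s ⊃ m), the K-axiom yields O(m).
Premise 3, O(not t ⊃ not m), contraposes to O(m ⊃ t); with O(m) we get O(t).
Premise 9 is O(t ⊃ d); since O(t), deontic closure gives O(d).
With premise 8, O(d ⊃ j), the K-axiom yields O(j).
With premise 6, O(j ⊃ not v), the K-axiom yields O(not v).
However, F(not v) at premise 1 amounts to O(v).
We now have both O(not v) and O(v) — v is simultaneously obligatory and forbidden, violating the D-axiom.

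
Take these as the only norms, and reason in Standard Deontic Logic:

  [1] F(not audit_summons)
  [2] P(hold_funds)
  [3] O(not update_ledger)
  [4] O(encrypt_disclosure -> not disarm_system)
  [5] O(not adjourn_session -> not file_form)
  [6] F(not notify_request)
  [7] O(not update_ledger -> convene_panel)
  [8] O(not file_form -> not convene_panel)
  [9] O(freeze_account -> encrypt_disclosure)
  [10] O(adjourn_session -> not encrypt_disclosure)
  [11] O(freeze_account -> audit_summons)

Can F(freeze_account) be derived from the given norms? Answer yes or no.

Yes

Premise 3 states O(not update_ledger) outright.
With premise 7, O(not update_ledger -> convene_panel), the K-axiom yields O(convene_panel).
The contrapositive of premise 8 (O(not file_form -> not convene_panel)) is O(convene_panel -> file_form), and O(convene_panel) is already established, so O(file_form).
The contrapositive of premise 5 (O(not adjourn_session -> not file_form)) is O(file_form -> adjourn_session), and O(file_form) is already established, so O(adjourn_session).
With premise 10, O(adjourn_session -> not encrypt_disclosure), the K-axiom yields O(not encrypt_disclosure).
Premise 9 is O(freeze_account -> encrypt_disclosure); contrapositively O(not encrypt_disclosure -> not freeze_account). Since O(not encrypt_disclosure) holds, K gives O(not freeze_account).
Premises 1, 2, 4, 6, 11 do not contribute to this derivation.
So O(not freeze_account) holds, i.e. F(freeze_account). The claim follows.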